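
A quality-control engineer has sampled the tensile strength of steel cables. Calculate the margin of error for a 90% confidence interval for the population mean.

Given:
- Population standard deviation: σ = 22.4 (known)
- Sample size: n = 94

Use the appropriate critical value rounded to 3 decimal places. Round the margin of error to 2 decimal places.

The population standard deviation σ is known, so use the z-interval margin of error formula.

For 90% confidence, z* = 1.645 (from standard normal table)

Margin of error formula for z-interval: E = z* × σ/√n

E = 1.645 × 22.4/√94
  = 1.645 × 2.310384
  = 3.8006

Rounded to 2 decimal places:

3.80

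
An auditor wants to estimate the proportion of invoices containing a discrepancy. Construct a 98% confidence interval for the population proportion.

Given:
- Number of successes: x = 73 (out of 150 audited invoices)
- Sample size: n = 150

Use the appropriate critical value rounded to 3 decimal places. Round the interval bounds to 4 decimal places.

Sample proportion: p̂ = 73/150 = 0.486667

Check conditions for normal approximation:
  np̂ = 73 ≥ 10 ✓
  n(1-p̂) = 77 ≥ 10 ✓

The sample is large enough, so use a z-interval (normal approximation) for the proportion.

For 98% confidence, z* = 2.326 (from standard normal table)

Standard error: SE = √(p̂(1-p̂)/n) = √(0.486667×0.513333/150) = 0.04081031

Margin of error: E = z* × SE = 2.326 × 0.04081031 = 0.094925

Z-interval: p̂ ± E = 0.486667 ± 0.094925 = (0.391742, 0.581591)

Rounded to 4 decimal places:

(0.3917, 0.5816)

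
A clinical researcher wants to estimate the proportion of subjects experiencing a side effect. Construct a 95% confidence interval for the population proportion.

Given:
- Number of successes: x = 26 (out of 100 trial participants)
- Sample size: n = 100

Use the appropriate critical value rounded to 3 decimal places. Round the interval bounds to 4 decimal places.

Sample proportion: p̂ = 26/100 = 0.260000

Check conditions for normal approximation:
  np̂ = 26 ≥ 10 ✓
  n(1-p̂) = 74 ≥ 10 ✓

The sample is large enough, so use a z-interval (normal approximation) for the proportion.

For 95% confidence, z* = 1.96 (from standard normal table)

Standard error: SE = √(p̂(1-p̂)/n) = √(0.260000×0.740000/100) = 0.04386342

Margin of error: E = z* × SE = 1.96 × 0.04386342 = 0.085972

Z-interval: p̂ ± E = 0.260000 ± 0.085972 = (0.174028, 0.345972)

Rounded to 4 decimal places:

(0.1740, 0.3460)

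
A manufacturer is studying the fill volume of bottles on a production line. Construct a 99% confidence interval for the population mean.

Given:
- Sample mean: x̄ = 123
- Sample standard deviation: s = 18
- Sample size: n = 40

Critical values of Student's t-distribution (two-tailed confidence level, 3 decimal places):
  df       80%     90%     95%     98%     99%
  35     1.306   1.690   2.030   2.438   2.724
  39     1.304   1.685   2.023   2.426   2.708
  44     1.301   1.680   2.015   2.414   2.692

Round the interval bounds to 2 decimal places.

The population standard deviation σ is unknown (only the sample standard deviation s is given), so use a t-interval with df = n - 1 = 40 - 1 = 39.

For 99% confidence with df = 39, t* = 2.708 (from t-table)

Standard error: SE = s/√n = 18/√40 = 2.846050

Margin of error: E = t* × SE = 2.708 × 2.846050 = 7.7071

T-interval: x̄ ± E = 123 ± 7.7071 = (115.2929, 130.7071)

Rounded to 2 decimal places:

(115.29, 130.71)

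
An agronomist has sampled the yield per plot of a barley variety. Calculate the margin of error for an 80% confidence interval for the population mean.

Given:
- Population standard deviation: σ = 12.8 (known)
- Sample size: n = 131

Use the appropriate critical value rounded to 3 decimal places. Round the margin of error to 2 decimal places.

The population standard deviation σ is known, so use the z-interval margin of error formula.

For 80% confidence, z* = 1.282 (from standard normal table)

Margin of error formula for z-interval: E = z* × σ/√n

E = 1.282 × 12.8/√131
  = 1.282 × 1.118341
  = 1.4337

Rounded to 2 decimal places:

1.43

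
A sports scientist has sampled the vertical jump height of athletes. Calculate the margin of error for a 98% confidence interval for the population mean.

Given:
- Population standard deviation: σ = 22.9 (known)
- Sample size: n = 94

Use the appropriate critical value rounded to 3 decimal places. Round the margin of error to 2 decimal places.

The population standard deviation σ is known, so use the z-interval margin of error formula.

For 98% confidence, z* = 2.326 (from standard normal table)

Margin of error formula for z-interval: E = z* × σ/√n

E = 2.326 × 22.9/√94
  = 2.326 × 2.361955
  = 5.4939

Rounded to 2 decimal places:

5.49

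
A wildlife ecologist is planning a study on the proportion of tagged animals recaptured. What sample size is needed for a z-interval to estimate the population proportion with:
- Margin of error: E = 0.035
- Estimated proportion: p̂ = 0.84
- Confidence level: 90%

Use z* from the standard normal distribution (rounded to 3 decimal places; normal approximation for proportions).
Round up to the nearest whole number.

Using z* for proportion z-interval (normal approximation).

For 90% confidence, z* = 1.645 (from standard normal table)

Sample size formula for proportion z-interval: n = z*²p̂(1-p̂)/E²

n = 1.645² × 0.84 × 0.16 / 0.035²
  = 2.706025 × 0.1344 / 0.001225
  = 296.8896

Round up to the nearest whole number: n = 297

297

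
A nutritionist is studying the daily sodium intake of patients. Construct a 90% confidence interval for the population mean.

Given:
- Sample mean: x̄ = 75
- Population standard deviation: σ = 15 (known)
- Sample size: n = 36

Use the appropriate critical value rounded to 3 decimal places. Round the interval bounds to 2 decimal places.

The population standard deviation σ is known, so use a z-interval (standard normal critical value).

For 90% confidence, z* = 1.645 (from standard normal table)

Standard error: SE = σ/√n = 15/√36 = 2.500000

Margin of error: E = z* × SE = 1.645 × 2.500000 = 4.1125

Z-interval: x̄ ± E = 75 ± 4.1125 = (70.8875, 79.1125)

Rounded to 2 decimal places:

(70.89, 79.11)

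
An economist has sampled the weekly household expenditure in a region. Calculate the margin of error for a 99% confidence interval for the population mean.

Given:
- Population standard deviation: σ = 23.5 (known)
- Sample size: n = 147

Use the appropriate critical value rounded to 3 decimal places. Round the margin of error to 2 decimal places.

The population standard deviation σ is known, so use the z-interval margin of error formula.

For 99% confidence, z* = 2.576 (from standard normal table)

Margin of error formula for z-interval: E = z* × σ/√n

E = 2.576 × 23.5/√147
  = 2.576 × 1.938247
  = 4.9929

Rounded to 2 decimal places:

4.99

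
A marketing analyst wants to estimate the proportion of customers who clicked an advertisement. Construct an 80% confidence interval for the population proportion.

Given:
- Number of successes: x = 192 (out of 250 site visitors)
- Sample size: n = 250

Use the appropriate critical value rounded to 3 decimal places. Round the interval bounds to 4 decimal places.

Sample proportion: p̂ = 192/250 = 0.768000

Check conditions for normal approximation:
  np̂ = 192 ≥ 10 ✓
  n(1-p̂) = 58 ≥ 10 ✓

The sample is large enough, so use a z-interval (normal approximation) for the proportion.

For 80% confidence, z* = 1.282 (from standard normal table)

Standard error: SE = √(p̂(1-p̂)/n) = √(0.768000×0.232000/250) = 0.02669652

Margin of error: E = z* × SE = 1.282 × 0.02669652 = 0.034225

Z-interval: p̂ ± E = 0.768000 ± 0.034225 = (0.733775, 0.802225)

Rounded to 4 decimal places:

(0.7338, 0.8022)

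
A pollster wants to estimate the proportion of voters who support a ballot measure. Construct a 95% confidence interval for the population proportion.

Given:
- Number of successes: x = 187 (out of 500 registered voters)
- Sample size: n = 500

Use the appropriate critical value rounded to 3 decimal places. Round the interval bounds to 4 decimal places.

Sample proportion: p̂ = 187/500 = 0.374000

Check conditions for normal approximation:
  np̂ = 187 ≥ 10 ✓
  n(1-p̂) = 313 ≥ 10 ✓

The sample is large enough, so use a z-interval (normal approximation) for the proportion.

For 95% confidence, z* = 1.96 (from standard normal table)

Standard error: SE = √(p̂(1-p̂)/n) = √(0.374000×0.626000/500) = 0.02163904

Margin of error: E = z* × SE = 1.96 × 0.02163904 = 0.042413

Z-interval: p̂ ± E = 0.374000 ± 0.042413 = (0.331587, 0.416413)

Rounded to 4 decimal places:

(0.3316, 0.4164)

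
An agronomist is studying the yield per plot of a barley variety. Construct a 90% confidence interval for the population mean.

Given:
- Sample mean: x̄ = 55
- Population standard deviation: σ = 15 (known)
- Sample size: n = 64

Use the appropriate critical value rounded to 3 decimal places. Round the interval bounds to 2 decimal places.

The population standard deviation σ is known, so use a z-interval (standard normal critical value).

For 90% confidence, z* = 1.645 (from standard normal table)

Standard error: SE = σ/√n = 15/√64 = 1.875000

Margin of error: E = z* × SE = 1.645 × 1.875000 = 3.0844

Z-interval: x̄ ± E = 55 ± 3.0844 = (51.9156, 58.0844)

Rounded to 2 decimal places:

(51.92, 58.08)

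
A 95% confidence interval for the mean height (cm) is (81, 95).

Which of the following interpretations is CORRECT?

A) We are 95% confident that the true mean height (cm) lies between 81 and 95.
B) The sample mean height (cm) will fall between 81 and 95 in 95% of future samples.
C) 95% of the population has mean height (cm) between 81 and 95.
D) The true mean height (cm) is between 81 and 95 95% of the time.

A confidence interval represents our confidence in the procedure, not a probability statement about the parameter.

Key concept: If we repeated this sampling process many times and computed a 95% CI each time, about 95% of those intervals would contain the true population parameter.

For this specific interval (81, 95):
- Midpoint (point estimate): 88
- Margin of error: 7

The correct interpretation is the one stating confidence that the true parameter lies in the interval — option A.

A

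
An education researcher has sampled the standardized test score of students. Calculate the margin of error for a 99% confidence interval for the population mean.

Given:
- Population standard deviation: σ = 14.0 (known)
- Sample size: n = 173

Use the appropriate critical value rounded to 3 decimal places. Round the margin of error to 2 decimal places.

The population standard deviation σ is known, so use the z-interval margin of error formula.

For 99% confidence, z* = 2.576 (from standard normal table)

Margin of error formula for z-interval: E = z* × σ/√n

E = 2.576 × 14.0/√173
  = 2.576 × 1.064400
  = 2.7419

Rounded to 2 decimal places:

2.74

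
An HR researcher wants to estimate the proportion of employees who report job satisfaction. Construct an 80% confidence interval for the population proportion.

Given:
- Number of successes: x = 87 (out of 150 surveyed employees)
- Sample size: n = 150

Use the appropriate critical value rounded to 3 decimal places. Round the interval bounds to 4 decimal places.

Sample proportion: p̂ = 87/150 = 0.580000

Check conditions for normal approximation:
  np̂ = 87 ≥ 10 ✓
  n(1-p̂) = 63 ≥ 10 ✓

The sample is large enough, so use a z-interval (normal approximation) for the proportion.

For 80% confidence, z* = 1.282 (from standard normal table)

Standard error: SE = √(p̂(1-p̂)/n) = √(0.580000×0.420000/150) = 0.04029888

Margin of error: E = z* × SE = 1.282 × 0.04029888 = 0.051663

Z-interval: p̂ ± E = 0.580000 ± 0.051663 = (0.528337, 0.631663)

Rounded to 4 decimal places:

(0.5283, 0.6317)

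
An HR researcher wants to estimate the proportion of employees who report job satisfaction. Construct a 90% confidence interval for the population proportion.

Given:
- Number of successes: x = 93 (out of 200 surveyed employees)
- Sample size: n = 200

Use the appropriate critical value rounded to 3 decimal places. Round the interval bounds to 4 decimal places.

Sample proportion: p̂ = 93/200 = 0.465000

Check conditions for normal approximation:
  np̂ = 93 ≥ 10 ✓
  n(1-p̂) = 107 ≥ 10 ✓

The sample is large enough, so use a z-interval (normal approximation) for the proportion.

For 90% confidence, z* = 1.645 (from standard normal table)

Standard error: SE = √(p̂(1-p̂)/n) = √(0.465000×0.535000/200) = 0.03526861

Margin of error: E = z* × SE = 1.645 × 0.03526861 = 0.058017

Z-interval: p̂ ± E = 0.465000 ± 0.058017 = (0.406983, 0.523017)

Rounded to 4 decimal places:

(0.4070, 0.5230)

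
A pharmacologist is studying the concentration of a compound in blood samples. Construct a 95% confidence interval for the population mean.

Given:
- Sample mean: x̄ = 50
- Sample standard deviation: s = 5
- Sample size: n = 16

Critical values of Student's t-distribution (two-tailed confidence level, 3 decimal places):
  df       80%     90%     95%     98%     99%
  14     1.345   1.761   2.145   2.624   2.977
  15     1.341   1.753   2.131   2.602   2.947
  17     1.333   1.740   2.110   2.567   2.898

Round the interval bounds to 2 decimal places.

The population standard deviation σ is unknown (only the sample standard deviation s is given), so use a t-interval with df = n - 1 = 16 - 1 = 15.

For 95% confidence with df = 15, t* = 2.131 (from t-table)

Standard error: SE = s/√n = 5/√16 = 1.250000

Margin of error: E = t* × SE = 2.131 × 1.250000 = 2.6637

T-interval: x̄ ± E = 50 ± 2.6637 = (47.3362, 52.6638)

Rounded to 2 decimal places:

(47.34, 52.66)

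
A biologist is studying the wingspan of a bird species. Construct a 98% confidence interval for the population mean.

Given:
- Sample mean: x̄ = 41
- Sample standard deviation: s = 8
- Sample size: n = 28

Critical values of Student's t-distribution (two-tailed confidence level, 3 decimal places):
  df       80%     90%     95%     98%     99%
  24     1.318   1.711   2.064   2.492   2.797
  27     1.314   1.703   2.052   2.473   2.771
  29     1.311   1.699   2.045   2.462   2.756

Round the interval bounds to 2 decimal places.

The population standard deviation σ is unknown (only the sample standard deviation s is given), so use a t-interval with df = n - 1 = 28 - 1 = 27.

For 98% confidence with df = 27, t* = 2.473 (from t-table)

Standard error: SE = s/√n = 8/√28 = 1.511858

Margin of error: E = t* × SE = 2.473 × 1.511858 = 3.7388

T-interval: x̄ ± E = 41 ± 3.7388 = (37.2612, 44.7388)

Rounded to 2 decimal places:

(37.26, 44.74)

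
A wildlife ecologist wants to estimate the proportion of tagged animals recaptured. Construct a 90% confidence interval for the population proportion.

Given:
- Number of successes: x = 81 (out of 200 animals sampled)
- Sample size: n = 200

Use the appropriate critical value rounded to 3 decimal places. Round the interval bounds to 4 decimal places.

Sample proportion: p̂ = 81/200 = 0.405000

Check conditions for normal approximation:
  np̂ = 81 ≥ 10 ✓
  n(1-p̂) = 119 ≥ 10 ✓

The sample is large enough, so use a z-interval (normal approximation) for the proportion.

For 90% confidence, z* = 1.645 (from standard normal table)

Standard error: SE = √(p̂(1-p̂)/n) = √(0.405000×0.595000/200) = 0.03471131

Margin of error: E = z* × SE = 1.645 × 0.03471131 = 0.057100

Z-interval: p̂ ± E = 0.405000 ± 0.057100 = (0.347900, 0.462100)

Rounded to 4 decimal places:

(0.3479, 0.4621)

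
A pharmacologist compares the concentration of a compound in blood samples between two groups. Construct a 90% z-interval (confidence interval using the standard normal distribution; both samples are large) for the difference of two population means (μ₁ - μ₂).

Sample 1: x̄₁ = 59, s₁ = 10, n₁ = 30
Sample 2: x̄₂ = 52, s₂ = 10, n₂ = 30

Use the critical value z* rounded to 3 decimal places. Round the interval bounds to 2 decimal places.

Both samples are large (n₁ = 30 ≥ 30, n₂ = 30 ≥ 30), so a z-interval for the difference of means applies.

Point estimate: x̄₁ - x̄₂ = 59 - 52 = 7

Standard error: SE = √(s₁²/n₁ + s₂²/n₂)
= √(10²/30 + 10²/30)
= √(3.333333 + 3.333333)
= 2.581989

For 90% confidence, z* = 1.645 (from standard normal table)
Margin of error: E = z* × SE = 1.645 × 2.581989 = 4.2474

Z-interval: (x̄₁ - x̄₂) ± E = 7 ± 4.2474 = (2.7526, 11.2474)

Rounded to 2 decimal places:

(2.75, 11.25)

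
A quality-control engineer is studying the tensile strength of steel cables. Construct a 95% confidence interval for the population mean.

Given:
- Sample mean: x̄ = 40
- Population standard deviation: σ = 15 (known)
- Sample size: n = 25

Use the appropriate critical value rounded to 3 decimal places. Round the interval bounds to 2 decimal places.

The population standard deviation σ is known, so use a z-interval (standard normal critical value).

For 95% confidence, z* = 1.96 (from standard normal table)

Standard error: SE = σ/√n = 15/√25 = 3.000000

Margin of error: E = z* × SE = 1.96 × 3.000000 = 5.8800

Z-interval: x̄ ± E = 40 ± 5.8800 = (34.1200, 45.8800)

Rounded to 2 decimal places:

(34.12, 45.88)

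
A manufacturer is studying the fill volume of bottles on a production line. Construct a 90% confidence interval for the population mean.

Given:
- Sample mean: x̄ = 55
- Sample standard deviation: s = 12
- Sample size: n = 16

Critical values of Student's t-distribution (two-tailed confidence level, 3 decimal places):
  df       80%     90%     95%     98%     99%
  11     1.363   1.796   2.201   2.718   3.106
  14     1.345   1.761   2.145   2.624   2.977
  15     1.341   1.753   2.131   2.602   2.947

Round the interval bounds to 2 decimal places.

The population standard deviation σ is unknown (only the sample standard deviation s is given), so use a t-interval with df = n - 1 = 16 - 1 = 15.

For 90% confidence with df = 15, t* = 1.753 (from t-table)

Standard error: SE = s/√n = 12/√16 = 3.000000

Margin of error: E = t* × SE = 1.753 × 3.000000 = 5.2590

T-interval: x̄ ± E = 55 ± 5.2590 = (49.7410, 60.2590)

Rounded to 2 decimal places:

(49.74, 60.26)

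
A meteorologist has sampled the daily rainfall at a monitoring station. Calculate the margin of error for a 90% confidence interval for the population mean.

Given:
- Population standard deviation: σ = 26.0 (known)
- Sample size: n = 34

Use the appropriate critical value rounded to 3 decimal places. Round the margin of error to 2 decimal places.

The population standard deviation σ is known, so use the z-interval margin of error formula.

For 90% confidence, z* = 1.645 (from standard normal table)

Margin of error formula for z-interval: E = z* × σ/√n

E = 1.645 × 26.0/√34
  = 1.645 × 4.4589632
  = 7.33499

Rounded to 2 decimal places:

7.33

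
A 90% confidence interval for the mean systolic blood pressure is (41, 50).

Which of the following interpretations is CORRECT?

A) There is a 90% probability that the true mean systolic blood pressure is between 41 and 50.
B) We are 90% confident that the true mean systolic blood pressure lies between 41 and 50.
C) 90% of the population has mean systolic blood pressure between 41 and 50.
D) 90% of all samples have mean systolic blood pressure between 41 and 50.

A confidence interval represents our confidence in the procedure, not a probability statement about the parameter.

Key concept: If we repeated this sampling process many times and computed a 90% CI each time, about 90% of those intervals would contain the true population parameter.

For this specific interval (41, 50):
- Midpoint (point estimate): 45.5
- Margin of error: 4.5

The correct interpretation is the one stating confidence that the true parameter lies in the interval — option B.

B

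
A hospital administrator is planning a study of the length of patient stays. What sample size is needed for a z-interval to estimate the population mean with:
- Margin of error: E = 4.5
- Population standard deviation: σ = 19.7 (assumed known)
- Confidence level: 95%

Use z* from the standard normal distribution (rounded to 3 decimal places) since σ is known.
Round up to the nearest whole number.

Using z* since population σ is known (z-interval formula).

For 95% confidence, z* = 1.96 (from standard normal table)

Sample size formula for z-interval: n = (z*σ/E)²

n = (1.96 × 19.7 / 4.5)²
  = (8.580444)²
  = 73.6240

Round up to the nearest whole number: n = 74

74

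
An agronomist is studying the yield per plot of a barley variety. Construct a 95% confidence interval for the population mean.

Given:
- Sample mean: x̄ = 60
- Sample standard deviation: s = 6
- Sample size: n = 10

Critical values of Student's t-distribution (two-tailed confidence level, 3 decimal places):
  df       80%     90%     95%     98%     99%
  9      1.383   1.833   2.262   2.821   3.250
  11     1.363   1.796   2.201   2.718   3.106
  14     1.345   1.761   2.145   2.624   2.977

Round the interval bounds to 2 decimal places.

The population standard deviation σ is unknown (only the sample standard deviation s is given), so use a t-interval with df = n - 1 = 10 - 1 = 9.

For 95% confidence with df = 9, t* = 2.262 (from t-table)

Standard error: SE = s/√n = 6/√10 = 1.897367

Margin of error: E = t* × SE = 2.262 × 1.897367 = 4.2918

T-interval: x̄ ± E = 60 ± 4.2918 = (55.7082, 64.2918)

Rounded to 2 decimal places:

(55.71, 64.29)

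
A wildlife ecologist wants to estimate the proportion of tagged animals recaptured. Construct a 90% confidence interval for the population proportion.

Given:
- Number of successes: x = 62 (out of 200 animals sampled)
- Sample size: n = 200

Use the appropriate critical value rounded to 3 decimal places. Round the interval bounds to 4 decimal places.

Sample proportion: p̂ = 62/200 = 0.310000

Check conditions for normal approximation:
  np̂ = 62 ≥ 10 ✓
  n(1-p̂) = 138 ≥ 10 ✓

The sample is large enough, so use a z-interval (normal approximation) for the proportion.

For 90% confidence, z* = 1.645 (from standard normal table)

Standard error: SE = √(p̂(1-p̂)/n) = √(0.310000×0.690000/200) = 0.03270321

Margin of error: E = z* × SE = 1.645 × 0.03270321 = 0.053797

Z-interval: p̂ ± E = 0.310000 ± 0.053797 = (0.256203, 0.363797)

Rounded to 4 decimal places:

(0.2562, 0.3638)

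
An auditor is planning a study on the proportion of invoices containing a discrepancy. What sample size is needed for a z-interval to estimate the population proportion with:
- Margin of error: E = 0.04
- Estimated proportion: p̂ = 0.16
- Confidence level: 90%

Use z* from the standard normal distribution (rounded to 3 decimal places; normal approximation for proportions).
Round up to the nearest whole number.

Using z* for proportion z-interval (normal approximation).

For 90% confidence, z* = 1.645 (from standard normal table)

Sample size formula for proportion z-interval: n = z*²p̂(1-p̂)/E²

n = 1.645² × 0.16 × 0.84 / 0.04²
  = 2.706025 × 0.1344 / 0.0016
  = 227.3061

Round up to the nearest whole number: n = 228

228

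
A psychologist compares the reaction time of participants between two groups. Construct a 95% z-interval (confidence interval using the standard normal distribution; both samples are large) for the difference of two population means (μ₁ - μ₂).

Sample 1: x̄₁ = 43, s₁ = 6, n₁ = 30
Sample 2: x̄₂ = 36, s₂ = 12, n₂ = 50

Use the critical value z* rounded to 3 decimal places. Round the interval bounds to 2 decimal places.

Both samples are large (n₁ = 30 ≥ 30, n₂ = 50 ≥ 30), so a z-interval for the difference of means applies.

Point estimate: x̄₁ - x̄₂ = 43 - 36 = 7

Standard error: SE = √(s₁²/n₁ + s₂²/n₂)
= √(6²/30 + 12²/50)
= √(1.200000 + 2.880000)
= 2.019901

For 95% confidence, z* = 1.96 (from standard normal table)
Margin of error: E = z* × SE = 1.96 × 2.019901 = 3.9590

Z-interval: (x̄₁ - x̄₂) ± E = 7 ± 3.9590 = (3.0410, 10.9590)

Rounded to 2 decimal places:

(3.04, 10.96)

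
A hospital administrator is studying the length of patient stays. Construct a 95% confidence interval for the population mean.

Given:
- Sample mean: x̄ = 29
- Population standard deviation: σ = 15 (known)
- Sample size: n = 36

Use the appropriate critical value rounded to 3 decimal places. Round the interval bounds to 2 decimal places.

The population standard deviation σ is known, so use a z-interval (standard normal critical value).

For 95% confidence, z* = 1.96 (from standard normal table)

Standard error: SE = σ/√n = 15/√36 = 2.500000

Margin of error: E = z* × SE = 1.96 × 2.500000 = 4.9000

Z-interval: x̄ ± E = 29 ± 4.9000 = (24.1000, 33.9000)

Rounded to 2 decimal places:

(24.10, 33.90)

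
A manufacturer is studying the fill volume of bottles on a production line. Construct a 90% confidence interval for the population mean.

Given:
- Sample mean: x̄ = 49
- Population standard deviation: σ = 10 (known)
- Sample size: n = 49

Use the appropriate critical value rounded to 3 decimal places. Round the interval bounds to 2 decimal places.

The population standard deviation σ is known, so use a z-interval (standard normal critical value).

For 90% confidence, z* = 1.645 (from standard normal table)

Standard error: SE = σ/√n = 10/√49 = 1.428571

Margin of error: E = z* × SE = 1.645 × 1.428571 = 2.3500

Z-interval: x̄ ± E = 49 ± 2.3500 = (46.6500, 51.3500)

Rounded to 2 decimal places:

(46.65, 51.35)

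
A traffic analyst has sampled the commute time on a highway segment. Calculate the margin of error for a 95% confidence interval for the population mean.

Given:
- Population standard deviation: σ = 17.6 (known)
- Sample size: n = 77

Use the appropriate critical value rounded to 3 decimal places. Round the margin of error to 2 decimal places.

The population standard deviation σ is known, so use the z-interval margin of error formula.

For 95% confidence, z* = 1.96 (from standard normal table)

Margin of error formula for z-interval: E = z* × σ/√n

E = 1.96 × 17.6/√77
  = 1.96 × 2.005706
  = 3.9312

Rounded to 2 decimal places:

3.93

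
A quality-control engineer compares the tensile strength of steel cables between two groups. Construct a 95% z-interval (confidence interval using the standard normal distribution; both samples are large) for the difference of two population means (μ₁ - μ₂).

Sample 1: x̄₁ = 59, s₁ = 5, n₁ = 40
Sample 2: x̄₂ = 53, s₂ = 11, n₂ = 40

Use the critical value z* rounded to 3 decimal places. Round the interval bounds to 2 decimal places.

Both samples are large (n₁ = 40 ≥ 30, n₂ = 40 ≥ 30), so a z-interval for the difference of means applies.

Point estimate: x̄₁ - x̄₂ = 59 - 53 = 6

Standard error: SE = √(s₁²/n₁ + s₂²/n₂)
= √(5²/40 + 11²/40)
= √(0.625000 + 3.025000)
= 1.910497

For 95% confidence, z* = 1.96 (from standard normal table)
Margin of error: E = z* × SE = 1.96 × 1.910497 = 3.7446

Z-interval: (x̄₁ - x̄₂) ± E = 6 ± 3.7446 = (2.2554, 9.7446)

Rounded to 2 decimal places:

(2.26, 9.74)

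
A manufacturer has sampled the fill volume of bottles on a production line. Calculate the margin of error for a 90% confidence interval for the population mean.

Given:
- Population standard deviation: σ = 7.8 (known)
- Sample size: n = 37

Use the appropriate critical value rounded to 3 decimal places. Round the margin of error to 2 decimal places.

The population standard deviation σ is known, so use the z-interval margin of error formula.

For 90% confidence, z* = 1.645 (from standard normal table)

Margin of error formula for z-interval: E = z* × σ/√n

E = 1.645 × 7.8/√37
  = 1.645 × 1.282312
  = 2.1094

Rounded to 2 decimal places:

2.11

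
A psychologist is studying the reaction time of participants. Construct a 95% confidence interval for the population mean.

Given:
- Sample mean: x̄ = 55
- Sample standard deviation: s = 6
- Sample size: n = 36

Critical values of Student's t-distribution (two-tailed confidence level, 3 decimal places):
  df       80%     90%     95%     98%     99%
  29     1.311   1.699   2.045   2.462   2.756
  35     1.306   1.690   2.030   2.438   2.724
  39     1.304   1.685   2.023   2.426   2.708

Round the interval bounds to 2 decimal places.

The population standard deviation σ is unknown (only the sample standard deviation s is given), so use a t-interval with df = n - 1 = 36 - 1 = 35.

For 95% confidence with df = 35, t* = 2.030 (from t-table)

Standard error: SE = s/√n = 6/√36 = 1.000000

Margin of error: E = t* × SE = 2.030 × 1.000000 = 2.0300

T-interval: x̄ ± E = 55 ± 2.0300 = (52.9700, 57.0300)

Rounded to 2 decimal places:

(52.97, 57.03)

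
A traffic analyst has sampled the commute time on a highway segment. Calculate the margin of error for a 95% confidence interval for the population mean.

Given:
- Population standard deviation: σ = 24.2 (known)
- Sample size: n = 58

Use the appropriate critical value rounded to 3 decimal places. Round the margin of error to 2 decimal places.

The population standard deviation σ is known, so use the z-interval margin of error formula.

For 95% confidence, z* = 1.96 (from standard normal table)

Margin of error formula for z-interval: E = z* × σ/√n

E = 1.96 × 24.2/√58
  = 1.96 × 3.177616
  = 6.2281

Rounded to 2 decimal places:

6.23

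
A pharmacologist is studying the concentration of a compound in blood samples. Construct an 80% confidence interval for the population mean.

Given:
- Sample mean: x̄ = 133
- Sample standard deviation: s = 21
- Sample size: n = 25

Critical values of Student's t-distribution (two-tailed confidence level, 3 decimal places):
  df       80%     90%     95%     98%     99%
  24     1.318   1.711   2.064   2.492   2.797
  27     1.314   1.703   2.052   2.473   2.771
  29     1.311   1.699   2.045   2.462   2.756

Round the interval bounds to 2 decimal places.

The population standard deviation σ is unknown (only the sample standard deviation s is given), so use a t-interval with df = n - 1 = 25 - 1 = 24.

For 80% confidence with df = 24, t* = 1.318 (from t-table)

Standard error: SE = s/√n = 21/√25 = 4.200000

Margin of error: E = t* × SE = 1.318 × 4.200000 = 5.5356

T-interval: x̄ ± E = 133 ± 5.5356 = (127.4644, 138.5356)

Rounded to 2 decimal places:

(127.46, 138.54)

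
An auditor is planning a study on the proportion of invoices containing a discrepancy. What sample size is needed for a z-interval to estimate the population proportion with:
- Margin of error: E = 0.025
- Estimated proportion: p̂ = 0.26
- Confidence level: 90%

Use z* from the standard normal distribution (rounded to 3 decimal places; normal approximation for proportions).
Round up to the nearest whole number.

Using z* for proportion z-interval (normal approximation).

For 90% confidence, z* = 1.645 (from standard normal table)

Sample size formula for proportion z-interval: n = z*²p̂(1-p̂)/E²

n = 1.645² × 0.26 × 0.74 / 0.025²
  = 2.706025 × 0.1924 / 0.000625
  = 833.0227

Round up to the nearest whole number: n = 834

834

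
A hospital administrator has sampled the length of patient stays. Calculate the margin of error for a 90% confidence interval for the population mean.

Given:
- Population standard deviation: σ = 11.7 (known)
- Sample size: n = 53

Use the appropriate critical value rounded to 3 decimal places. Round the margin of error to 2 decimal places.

The population standard deviation σ is known, so use the z-interval margin of error formula.

For 90% confidence, z* = 1.645 (from standard normal table)

Margin of error formula for z-interval: E = z* × σ/√n

E = 1.645 × 11.7/√53
  = 1.645 × 1.607119
  = 2.6437

Rounded to 2 decimal places:

2.64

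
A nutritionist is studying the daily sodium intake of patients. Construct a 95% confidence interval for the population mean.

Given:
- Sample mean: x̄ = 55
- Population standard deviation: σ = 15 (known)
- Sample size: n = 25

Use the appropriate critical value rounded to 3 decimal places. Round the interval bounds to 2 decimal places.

The population standard deviation σ is known, so use a z-interval (standard normal critical value).

For 95% confidence, z* = 1.96 (from standard normal table)

Standard error: SE = σ/√n = 15/√25 = 3.000000

Margin of error: E = z* × SE = 1.96 × 3.000000 = 5.8800

Z-interval: x̄ ± E = 55 ± 5.8800 = (49.1200, 60.8800)

Rounded to 2 decimal places:

(49.12, 60.88)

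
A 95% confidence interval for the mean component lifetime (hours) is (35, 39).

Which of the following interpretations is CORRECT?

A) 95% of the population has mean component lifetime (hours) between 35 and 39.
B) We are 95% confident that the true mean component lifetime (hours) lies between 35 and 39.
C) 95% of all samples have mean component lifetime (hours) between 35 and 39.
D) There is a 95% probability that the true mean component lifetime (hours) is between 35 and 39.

A confidence interval represents our confidence in the procedure, not a probability statement about the parameter.

Key concept: If we repeated this sampling process many times and computed a 95% CI each time, about 95% of those intervals would contain the true population parameter.

For this specific interval (35, 39):
- Midpoint (point estimate): 37
- Margin of error: 2

The correct interpretation is the one stating confidence that the true parameter lies in the interval — option B.

B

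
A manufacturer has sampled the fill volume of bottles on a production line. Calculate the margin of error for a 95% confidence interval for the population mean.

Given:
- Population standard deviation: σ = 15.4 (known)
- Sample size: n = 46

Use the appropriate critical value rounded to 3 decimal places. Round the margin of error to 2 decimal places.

The population standard deviation σ is known, so use the z-interval margin of error formula.

For 95% confidence, z* = 1.96 (from standard normal table)

Margin of error formula for z-interval: E = z* × σ/√n

E = 1.96 × 15.4/√46
  = 1.96 × 2.270606
  = 4.4504

Rounded to 2 decimal places:

4.45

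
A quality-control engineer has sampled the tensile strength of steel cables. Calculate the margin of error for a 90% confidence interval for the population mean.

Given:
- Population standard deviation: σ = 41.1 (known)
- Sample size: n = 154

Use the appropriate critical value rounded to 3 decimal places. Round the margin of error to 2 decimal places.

The population standard deviation σ is known, so use the z-interval margin of error formula.

For 90% confidence, z* = 1.645 (from standard normal table)

Margin of error formula for z-interval: E = z* × σ/√n

E = 1.645 × 41.1/√154
  = 1.645 × 3.311932
  = 5.4481

Rounded to 2 decimal places:

5.45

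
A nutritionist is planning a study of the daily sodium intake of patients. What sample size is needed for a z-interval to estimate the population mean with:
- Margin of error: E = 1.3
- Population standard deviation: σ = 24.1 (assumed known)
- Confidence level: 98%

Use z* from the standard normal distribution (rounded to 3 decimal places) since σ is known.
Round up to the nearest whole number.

Using z* since population σ is known (z-interval formula).

For 98% confidence, z* = 2.326 (from standard normal table)

Sample size formula for z-interval: n = (z*σ/E)²

n = (2.326 × 24.1 / 1.3)²
  = (43.120462)²
  = 1859.3742

Round up to the nearest whole number: n = 1860

1860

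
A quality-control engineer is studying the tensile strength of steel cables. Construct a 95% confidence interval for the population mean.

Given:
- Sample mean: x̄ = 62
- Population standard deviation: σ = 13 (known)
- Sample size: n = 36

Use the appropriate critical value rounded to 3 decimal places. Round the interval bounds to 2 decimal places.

The population standard deviation σ is known, so use a z-interval (standard normal critical value).

For 95% confidence, z* = 1.96 (from standard normal table)

Standard error: SE = σ/√n = 13/√36 = 2.166667

Margin of error: E = z* × SE = 1.96 × 2.166667 = 4.2467

Z-interval: x̄ ± E = 62 ± 4.2467 = (57.7533, 66.2467)

Rounded to 2 decimal places:

(57.75, 66.25)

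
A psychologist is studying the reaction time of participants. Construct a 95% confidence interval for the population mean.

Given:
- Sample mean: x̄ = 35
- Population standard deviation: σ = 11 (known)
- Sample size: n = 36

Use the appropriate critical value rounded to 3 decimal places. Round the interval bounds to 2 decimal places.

The population standard deviation σ is known, so use a z-interval (standard normal critical value).

For 95% confidence, z* = 1.96 (from standard normal table)

Standard error: SE = σ/√n = 11/√36 = 1.833333

Margin of error: E = z* × SE = 1.96 × 1.833333 = 3.5933

Z-interval: x̄ ± E = 35 ± 3.5933 = (31.4067, 38.5933)

Rounded to 2 decimal places:

(31.41, 38.59)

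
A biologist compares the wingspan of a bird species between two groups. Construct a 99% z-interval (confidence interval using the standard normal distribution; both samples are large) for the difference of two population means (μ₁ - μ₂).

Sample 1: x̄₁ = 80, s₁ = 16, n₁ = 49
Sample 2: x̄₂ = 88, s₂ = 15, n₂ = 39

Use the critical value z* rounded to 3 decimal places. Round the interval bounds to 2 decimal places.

Both samples are large (n₁ = 49 ≥ 30, n₂ = 39 ≥ 30), so a z-interval for the difference of means applies.

Point estimate: x̄₁ - x̄₂ = 80 - 88 = -8

Standard error: SE = √(s₁²/n₁ + s₂²/n₂)
= √(16²/49 + 15²/39)
= √(5.224490 + 5.769231)
= 3.315678

For 99% confidence, z* = 2.576 (from standard normal table)
Margin of error: E = z* × SE = 2.576 × 3.315678 = 8.5412

Z-interval: (x̄₁ - x̄₂) ± E = -8 ± 8.5412 = (-16.5412, 0.5412)

Rounded to 2 decimal places:

(-16.54, 0.54)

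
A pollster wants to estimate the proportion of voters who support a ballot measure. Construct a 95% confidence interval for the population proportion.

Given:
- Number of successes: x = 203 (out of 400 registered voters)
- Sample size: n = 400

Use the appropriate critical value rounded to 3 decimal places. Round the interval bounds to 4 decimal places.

Sample proportion: p̂ = 203/400 = 0.507500

Check conditions for normal approximation:
  np̂ = 203 ≥ 10 ✓
  n(1-p̂) = 197 ≥ 10 ✓

The sample is large enough, so use a z-interval (normal approximation) for the proportion.

For 95% confidence, z* = 1.96 (from standard normal table)

Standard error: SE = √(p̂(1-p̂)/n) = √(0.507500×0.492500/400) = 0.02499719

Margin of error: E = z* × SE = 1.96 × 0.02499719 = 0.048994

Z-interval: p̂ ± E = 0.507500 ± 0.048994 = (0.458506, 0.556494)

Rounded to 4 decimal places:

(0.4585, 0.5565)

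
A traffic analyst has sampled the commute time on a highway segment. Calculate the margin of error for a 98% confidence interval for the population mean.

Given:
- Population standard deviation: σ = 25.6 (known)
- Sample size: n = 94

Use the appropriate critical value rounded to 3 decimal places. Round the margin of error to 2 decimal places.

The population standard deviation σ is known, so use the z-interval margin of error formula.

For 98% confidence, z* = 2.326 (from standard normal table)

Margin of error formula for z-interval: E = z* × σ/√n

E = 2.326 × 25.6/√94
  = 2.326 × 2.640438
  = 6.1417

Rounded to 2 decimal places:

6.14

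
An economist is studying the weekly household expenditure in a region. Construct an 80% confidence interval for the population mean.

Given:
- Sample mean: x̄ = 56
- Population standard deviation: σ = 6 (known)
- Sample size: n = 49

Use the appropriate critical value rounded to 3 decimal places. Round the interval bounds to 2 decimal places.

The population standard deviation σ is known, so use a z-interval (standard normal critical value).

For 80% confidence, z* = 1.282 (from standard normal table)

Standard error: SE = σ/√n = 6/√49 = 0.857143

Margin of error: E = z* × SE = 1.282 × 0.857143 = 1.0989

Z-interval: x̄ ± E = 56 ± 1.0989 = (54.9011, 57.0989)

Rounded to 2 decimal places:

(54.90, 57.10)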